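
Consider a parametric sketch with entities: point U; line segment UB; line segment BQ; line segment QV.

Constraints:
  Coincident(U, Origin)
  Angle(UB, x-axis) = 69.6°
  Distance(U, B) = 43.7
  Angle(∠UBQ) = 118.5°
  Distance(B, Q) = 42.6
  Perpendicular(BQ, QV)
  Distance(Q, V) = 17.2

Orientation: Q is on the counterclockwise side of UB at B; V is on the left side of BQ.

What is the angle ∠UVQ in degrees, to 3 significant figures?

108°

U is at the origin; UB runs at 69.6° with length 43.7, so B = 43.7·(cos 69.6°, sin 69.6°) = (15.2, 41.0). ∠UBQ = 118.5°, so BQ runs at 69.6° + (180° − 118.5°) = 131° from the x-axis; with |BQ| = 42.6, Q = B + 42.6·(cos 131°, sin 131°) = (-12.8, 73.1). The perpendicularity gives QV at right angles to BQ; with |QV| = 17.2 on the left of BQ, V = Q + 17.2·(-0.754, -0.657) = (-25.7, 61.8). Then cos ∠UVQ = VU·VQ / (|VU||VQ|), giving 108°.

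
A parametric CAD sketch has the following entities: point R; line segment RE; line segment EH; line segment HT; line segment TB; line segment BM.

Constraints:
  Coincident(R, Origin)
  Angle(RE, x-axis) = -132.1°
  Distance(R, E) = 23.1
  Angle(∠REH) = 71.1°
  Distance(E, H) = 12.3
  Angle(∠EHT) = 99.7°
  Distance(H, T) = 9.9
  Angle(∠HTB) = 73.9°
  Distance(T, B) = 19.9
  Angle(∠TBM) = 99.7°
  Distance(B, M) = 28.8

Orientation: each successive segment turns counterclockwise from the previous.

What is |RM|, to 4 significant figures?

45.59

R is at the origin; RE runs at -132.1° with length 23.1, so E = (-15.49, -17.14). ∠REH = 71.1° gives EH at -23.20° from the x-axis; with |EH| = 12.3, H = (-4.181, -21.99). ∠EHT = 99.7° gives HT at 57.10° from the x-axis; with |HT| = 9.9, T = (1.196, -13.67). ∠HTB = 73.9° gives TB at 163.2° from the x-axis; with |TB| = 19.9, B = (-17.85, -7.921). ∠TBM = 99.7° gives BM at -116.5° from the x-axis; with |BM| = 28.8, M = (-30.71, -33.70). Then |RM| = |M − R| = 45.59.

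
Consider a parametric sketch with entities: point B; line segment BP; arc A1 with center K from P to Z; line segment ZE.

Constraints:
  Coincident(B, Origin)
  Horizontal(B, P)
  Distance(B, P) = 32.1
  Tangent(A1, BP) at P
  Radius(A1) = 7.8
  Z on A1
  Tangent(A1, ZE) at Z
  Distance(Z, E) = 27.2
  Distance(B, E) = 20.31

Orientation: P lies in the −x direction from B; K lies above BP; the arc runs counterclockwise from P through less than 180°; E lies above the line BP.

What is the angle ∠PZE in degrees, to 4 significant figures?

160.0°

B is at the origin; BP is horizontal with |BP| = 32.1 and P on the −x side, so P = (-32.10, 0.000). A1 meets BP tangentially, so KP is at right angles to BP, so K = P + (0, 7.8) = (-32.10, 7.800). Since KZ ⟂ ZE (tangency), |KE| = √(7.8² + 27.2²) = 28.30 regardless of where Z sits on A1. So E lies on both circle(B, 20.31) and circle(K, 28.30); the above-BP intersection is E = (-6.256, 19.32). Z is the foot of the tangent from E: Z = (-27.08, 1.828).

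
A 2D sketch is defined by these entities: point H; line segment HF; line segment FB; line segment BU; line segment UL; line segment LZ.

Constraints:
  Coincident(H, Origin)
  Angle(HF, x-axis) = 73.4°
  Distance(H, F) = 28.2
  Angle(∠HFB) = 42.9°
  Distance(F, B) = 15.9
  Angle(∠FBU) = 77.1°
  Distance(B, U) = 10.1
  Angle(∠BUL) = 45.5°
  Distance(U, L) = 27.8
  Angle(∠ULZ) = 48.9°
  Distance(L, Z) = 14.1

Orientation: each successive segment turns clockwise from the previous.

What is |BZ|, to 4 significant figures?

11.95

H is at the origin; HF runs at 73.4° with length 28.2, so F = (8.056, 27.02). ∠HFB = 42.9° gives FB at -63.70° from the x-axis; with |FB| = 15.9, B = (15.10, 12.77). ∠FBU = 77.1° gives BU at -166.6° from the x-axis; with |BU| = 10.1, U = (5.276, 10.43). ∠BUL = 45.5° gives UL at 58.90° from the x-axis; with |UL| = 27.8, L = (19.64, 34.23). ∠ULZ = 48.9° gives LZ at -72.20° from the x-axis; with |LZ| = 14.1, Z = (23.95, 20.81). Then |BZ| = |Z − B| = 11.95.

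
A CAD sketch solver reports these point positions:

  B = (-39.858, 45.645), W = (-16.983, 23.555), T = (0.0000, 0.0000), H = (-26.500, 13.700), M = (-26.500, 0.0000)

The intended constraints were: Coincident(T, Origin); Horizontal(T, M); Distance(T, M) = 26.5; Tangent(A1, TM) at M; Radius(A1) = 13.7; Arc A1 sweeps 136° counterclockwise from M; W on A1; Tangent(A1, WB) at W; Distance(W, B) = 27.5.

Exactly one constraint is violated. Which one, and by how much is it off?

Distance(W, B) = 27.5 — off by 4.30.

T = (0.00, 0.00) ✓; T.y = 0.00, M.y = 0.00 ✓; |TM| = 26.50 ✓; ∠(HM, MT) = 90.00° ✓; |HM| = 13.70 ✓; bearing(H→W) − bearing(H→M) = 136.0° ✓; |HW| = 13.70 ✓; ∠(HW, WB) = 90.00° ✓; |WB| = 31.80 ✗.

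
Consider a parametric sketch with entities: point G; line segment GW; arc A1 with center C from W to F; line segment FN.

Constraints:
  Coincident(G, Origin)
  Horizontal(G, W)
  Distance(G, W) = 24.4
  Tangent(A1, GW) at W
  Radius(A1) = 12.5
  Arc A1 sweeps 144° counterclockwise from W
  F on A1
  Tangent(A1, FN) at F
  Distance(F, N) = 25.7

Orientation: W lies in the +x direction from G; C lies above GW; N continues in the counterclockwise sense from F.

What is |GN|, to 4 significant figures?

39.28

G is at the origin; GW is horizontal with |GW| = 24.4 and W on the +x side, so W = (24.40, 0.000). A1 meets GW tangentially, so CW is at right angles to GW, so C = W + (0, 12.5) = (24.40, 12.50). On A1, W sits at bearing -90° from C; a 144° counterclockwise sweep puts F at bearing 54°, so F = C + 12.5·(cos 54°, sin 54°) = (31.75, 22.61). Since A1 is tangent to FN there, CF ⟂ FN, so FN runs along (−sin 54°, cos 54°); with |FN| = 25.7, N = (10.96, 37.72). Then |GN| = |N − G| = 39.28.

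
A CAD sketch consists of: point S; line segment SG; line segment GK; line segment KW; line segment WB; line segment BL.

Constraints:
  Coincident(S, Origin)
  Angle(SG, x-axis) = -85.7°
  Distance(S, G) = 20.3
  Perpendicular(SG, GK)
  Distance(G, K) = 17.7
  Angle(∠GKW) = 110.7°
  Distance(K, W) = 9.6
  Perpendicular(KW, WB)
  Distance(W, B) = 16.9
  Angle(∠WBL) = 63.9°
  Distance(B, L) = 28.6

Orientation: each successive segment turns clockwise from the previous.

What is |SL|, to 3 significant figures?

34.7

KW is perpendicular to WB, so WB runs at 25.0°; with |WB| = 16.9, B = (-4.87, -5.73). ∠WBL = 63.9° gives BL at -91.1° from the x-axis; with |BL| = 28.6, L = (-5.42, -34.3). Then |SL| = |L − S| = 34.7.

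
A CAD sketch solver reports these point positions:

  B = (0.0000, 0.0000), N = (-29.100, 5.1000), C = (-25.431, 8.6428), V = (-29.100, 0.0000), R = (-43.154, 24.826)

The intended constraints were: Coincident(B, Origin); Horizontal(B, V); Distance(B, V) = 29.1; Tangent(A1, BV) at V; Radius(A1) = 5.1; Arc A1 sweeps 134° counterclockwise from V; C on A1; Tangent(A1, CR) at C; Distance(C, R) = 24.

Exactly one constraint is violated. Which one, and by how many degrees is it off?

Tangent(A1, CR) at C — off by 3.60°.

B = (0.00, 0.00) ✓; B.y = 0.00, V.y = 0.00 ✓; |BV| = 29.10 ✓; ∠(NV, VB) = 90.00° ✓; |NV| = 5.100 ✓; bearing(N→C) − bearing(N→V) = 134.0° ✓; |NC| = 5.100 ✓; ∠(NC, CR) = 86.40° ✗; |CR| = 24.00 ✓.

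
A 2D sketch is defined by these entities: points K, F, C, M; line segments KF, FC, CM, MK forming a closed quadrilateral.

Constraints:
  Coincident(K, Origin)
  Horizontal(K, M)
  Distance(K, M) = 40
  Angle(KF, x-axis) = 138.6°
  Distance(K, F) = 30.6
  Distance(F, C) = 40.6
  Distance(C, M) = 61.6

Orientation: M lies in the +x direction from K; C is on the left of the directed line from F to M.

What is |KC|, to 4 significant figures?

50.45

K is at the origin; KM is horizontal with |KM| = 40.0 and M in +x, so M = (40.0, 0). KF runs at 138.6° with |KF| = 30.6, so F = (-22.95, 20.24). C is determined by |FC| = 40.6 and |CM| = 61.6 together: it lies at the intersection of circle(F, 40.6) and circle(M, 61.6). With |FM| = 66.13, the foot of the radical line on FM is 16.83 from F and the perpendicular offset is √(40.6² − 16.83²) = 36.95. Taking the left-of-FM solution: C = (4.380, 50.26).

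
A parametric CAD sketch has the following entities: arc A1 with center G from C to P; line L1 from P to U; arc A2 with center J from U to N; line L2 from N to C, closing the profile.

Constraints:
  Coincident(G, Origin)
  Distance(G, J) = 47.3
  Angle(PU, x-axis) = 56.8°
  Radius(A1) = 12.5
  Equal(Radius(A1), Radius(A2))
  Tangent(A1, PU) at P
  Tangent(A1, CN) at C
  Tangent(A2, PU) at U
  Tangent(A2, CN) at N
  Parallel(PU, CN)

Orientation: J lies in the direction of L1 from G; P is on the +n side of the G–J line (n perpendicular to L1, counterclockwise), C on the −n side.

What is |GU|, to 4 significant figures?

48.92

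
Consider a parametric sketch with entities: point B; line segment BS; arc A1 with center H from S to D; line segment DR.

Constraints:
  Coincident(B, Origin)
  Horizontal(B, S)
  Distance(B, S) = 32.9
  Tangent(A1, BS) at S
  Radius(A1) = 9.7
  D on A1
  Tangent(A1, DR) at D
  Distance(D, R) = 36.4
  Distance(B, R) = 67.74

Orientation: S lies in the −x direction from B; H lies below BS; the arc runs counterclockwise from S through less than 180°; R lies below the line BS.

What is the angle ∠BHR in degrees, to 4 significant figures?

140.5°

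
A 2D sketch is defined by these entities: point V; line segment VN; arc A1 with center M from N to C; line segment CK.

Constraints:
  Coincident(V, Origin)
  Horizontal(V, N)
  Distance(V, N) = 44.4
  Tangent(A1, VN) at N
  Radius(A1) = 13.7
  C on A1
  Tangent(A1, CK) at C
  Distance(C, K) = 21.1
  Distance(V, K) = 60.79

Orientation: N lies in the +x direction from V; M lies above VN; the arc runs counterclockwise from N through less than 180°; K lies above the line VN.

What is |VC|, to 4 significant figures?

60.00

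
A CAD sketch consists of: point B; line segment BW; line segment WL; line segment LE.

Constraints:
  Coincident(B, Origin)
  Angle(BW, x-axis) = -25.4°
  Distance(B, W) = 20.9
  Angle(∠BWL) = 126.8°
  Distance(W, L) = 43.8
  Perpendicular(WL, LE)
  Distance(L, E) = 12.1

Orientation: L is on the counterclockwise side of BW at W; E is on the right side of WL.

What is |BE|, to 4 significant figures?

63.27

B is at the origin; BW runs at -25.4° with length 20.9, so W = 20.9·(cos -25.4°, sin -25.4°) = (18.88, -8.965). ∠BWL = 126.8°, so WL runs at -25.4° + (180° − 126.8°) = 27.80° from the x-axis; with |WL| = 43.8, L = W + 43.8·(cos 27.80°, sin 27.80°) = (57.62, 11.46). The perpendicularity gives LE at right angles to WL; with |LE| = 12.1 on the right of WL, E = L + 12.1·(0.4664, -0.8846) = (63.27, 0.7596). Then |BE| = |E − B| = 63.27.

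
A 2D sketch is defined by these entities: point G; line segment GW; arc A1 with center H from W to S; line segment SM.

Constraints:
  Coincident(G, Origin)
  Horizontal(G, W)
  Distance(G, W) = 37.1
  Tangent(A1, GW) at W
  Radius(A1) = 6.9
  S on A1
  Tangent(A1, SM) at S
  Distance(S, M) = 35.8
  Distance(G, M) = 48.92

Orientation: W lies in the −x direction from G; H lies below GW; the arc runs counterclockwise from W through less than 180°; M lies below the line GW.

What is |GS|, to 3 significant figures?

44.3

Checks: |HS| = 6.900 ✓; ∠(HS, SM) = 90.00° ✓; |SM| = 35.80 ✓; |GM| = 48.92 ✓.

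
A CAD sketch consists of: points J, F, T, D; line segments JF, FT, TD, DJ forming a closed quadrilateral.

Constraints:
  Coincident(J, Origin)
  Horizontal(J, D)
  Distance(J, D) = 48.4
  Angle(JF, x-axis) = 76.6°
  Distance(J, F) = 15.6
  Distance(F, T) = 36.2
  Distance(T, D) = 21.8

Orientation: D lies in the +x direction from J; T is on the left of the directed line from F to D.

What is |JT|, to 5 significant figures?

44.236

Checks: |FT| = 36.20 ✓; |TD| = 21.80 ✓.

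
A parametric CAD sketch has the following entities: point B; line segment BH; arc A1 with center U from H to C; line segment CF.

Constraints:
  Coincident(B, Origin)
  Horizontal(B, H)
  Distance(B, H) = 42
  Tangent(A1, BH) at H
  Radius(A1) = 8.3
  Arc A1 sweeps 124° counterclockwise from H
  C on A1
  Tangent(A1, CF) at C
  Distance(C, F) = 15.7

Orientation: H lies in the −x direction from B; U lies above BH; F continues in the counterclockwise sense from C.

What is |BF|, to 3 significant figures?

51.0

On A1, H sits at bearing -90° from U; a 124° counterclockwise sweep puts C at bearing 34°, so C = U + 8.3·(cos 34°, sin 34°) = (-35.1, 12.9). The tangent condition forces UC to be normal to CF, so CF runs along (−sin 34°, cos 34°); with |CF| = 15.7, F = (-43.9, 26.0). Then |BF| = |F − B| = 51.0.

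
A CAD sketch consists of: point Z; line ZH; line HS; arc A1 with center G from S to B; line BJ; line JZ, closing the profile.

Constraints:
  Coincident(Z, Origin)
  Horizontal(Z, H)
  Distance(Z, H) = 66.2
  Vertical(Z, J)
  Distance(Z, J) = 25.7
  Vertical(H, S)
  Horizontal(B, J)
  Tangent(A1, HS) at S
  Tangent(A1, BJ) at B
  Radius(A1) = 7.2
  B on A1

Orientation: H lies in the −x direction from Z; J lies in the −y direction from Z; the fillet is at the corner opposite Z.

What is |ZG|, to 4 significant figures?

61.83

Z is at the origin; Z and H share the same y with |ZH| = 66.2 and H on the −x side, so H = (-66.20, 0.000). Z and J share the same x with |ZJ| = 25.7 and J on the −y side, so J = (0.000, -25.70). The virtual corner opposite Z is at (-66.20, -25.70). Since A1 is tangent to HS there, GS ⟂ HS and since A1 is tangent to BJ there, GB ⟂ BJ, with radius 7.2, so the center G sits 7.2 in from both sides at G = (-59.00, -18.50). Then |ZG| = |G − Z| = 61.83.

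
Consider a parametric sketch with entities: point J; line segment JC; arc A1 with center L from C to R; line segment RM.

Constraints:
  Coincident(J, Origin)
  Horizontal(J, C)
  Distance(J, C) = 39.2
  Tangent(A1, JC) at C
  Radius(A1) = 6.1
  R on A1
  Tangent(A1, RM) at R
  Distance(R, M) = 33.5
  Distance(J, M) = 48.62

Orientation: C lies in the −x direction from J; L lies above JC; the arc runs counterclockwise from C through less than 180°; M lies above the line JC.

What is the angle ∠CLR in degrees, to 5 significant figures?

83.616°

J is at the origin; JC is horizontal with |JC| = 39.2 and C on the −x side, so C = (-39.200, 0.0000). Tangency of A1 to JC means the radius LC is perpendicular to JC, so L = C + (0, 6.1) = (-39.200, 6.1000). Since LR ⟂ RM (tangency), |LM| = √(6.1² + 33.5²) = 34.051 regardless of where R sits on A1. So M lies on both circle(J, 48.62) and circle(L, 34.051); the above-JC intersection is M = (-29.413, 38.714). R is the foot of the tangent from M: R = (-33.138, 5.4218).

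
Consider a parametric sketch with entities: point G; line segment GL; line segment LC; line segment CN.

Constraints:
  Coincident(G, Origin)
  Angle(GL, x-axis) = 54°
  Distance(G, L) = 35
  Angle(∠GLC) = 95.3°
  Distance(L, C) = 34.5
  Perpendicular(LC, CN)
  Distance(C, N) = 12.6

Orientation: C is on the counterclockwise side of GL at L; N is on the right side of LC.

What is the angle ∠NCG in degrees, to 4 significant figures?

132.7°

G is at the origin; GL runs at 54.0° with length 35.0, so L = 35.0·(cos 54.0°, sin 54.0°) = (20.57, 28.32). ∠GLC = 95.3°, so LC runs at 54.0° + (180° − 95.3°) = 138.7° from the x-axis; with |LC| = 34.5, C = L + 34.5·(cos 138.7°, sin 138.7°) = (-5.346, 51.09). The perpendicularity gives CN at right angles to LC; with |CN| = 12.6 on the right of LC, N = C + 12.6·(0.6600, 0.7513) = (2.970, 60.55). Then cos ∠NCG = CN·CG / (|CN||CG|), giving 132.7°.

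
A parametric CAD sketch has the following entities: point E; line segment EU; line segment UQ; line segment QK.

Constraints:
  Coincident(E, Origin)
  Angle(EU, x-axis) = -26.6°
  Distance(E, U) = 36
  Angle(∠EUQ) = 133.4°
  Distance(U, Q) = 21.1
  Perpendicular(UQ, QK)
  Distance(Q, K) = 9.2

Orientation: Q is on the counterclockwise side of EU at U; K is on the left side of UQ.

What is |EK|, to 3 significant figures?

48.9

E is at the origin; EU runs at -26.6° with length 36.0, so U = 36.0·(cos -26.6°, sin -26.6°) = (32.2, -16.1). ∠EUQ = 133.4°, so UQ runs at -26.6° + (180° − 133.4°) = 20.0° from the x-axis; with |UQ| = 21.1, Q = U + 21.1·(cos 20.0°, sin 20.0°) = (52.0, -8.90). UQ ⟂ QK; with |QK| = 9.2 on the left of UQ, K = Q + 9.2·(-0.342, 0.940) = (48.9, -0.258). Then |EK| = |K − E| = 48.9.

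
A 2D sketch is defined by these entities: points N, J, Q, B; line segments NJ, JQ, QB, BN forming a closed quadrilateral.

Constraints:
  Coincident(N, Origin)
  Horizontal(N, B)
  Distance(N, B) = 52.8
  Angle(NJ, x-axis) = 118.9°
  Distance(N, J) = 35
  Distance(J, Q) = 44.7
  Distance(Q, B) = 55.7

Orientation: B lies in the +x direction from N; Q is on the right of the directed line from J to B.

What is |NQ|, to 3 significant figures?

11.5

N is at the origin; N and B share the same y with |NB| = 52.8 and B in +x, so B = (52.8, 0). NJ runs at 118.9° with |NJ| = 35.0, so J = (-16.9, 30.6). Q is determined by |JQ| = 44.7 and |QB| = 55.7 together: it lies at the intersection of circle(J, 44.7) and circle(B, 55.7). With |JB| = 76.2, the foot of the radical line on JB is 30.8 from J and the perpendicular offset is √(44.7² − 30.8²) = 32.4. Taking the right-of-JB solution: Q = (-1.72, -11.4).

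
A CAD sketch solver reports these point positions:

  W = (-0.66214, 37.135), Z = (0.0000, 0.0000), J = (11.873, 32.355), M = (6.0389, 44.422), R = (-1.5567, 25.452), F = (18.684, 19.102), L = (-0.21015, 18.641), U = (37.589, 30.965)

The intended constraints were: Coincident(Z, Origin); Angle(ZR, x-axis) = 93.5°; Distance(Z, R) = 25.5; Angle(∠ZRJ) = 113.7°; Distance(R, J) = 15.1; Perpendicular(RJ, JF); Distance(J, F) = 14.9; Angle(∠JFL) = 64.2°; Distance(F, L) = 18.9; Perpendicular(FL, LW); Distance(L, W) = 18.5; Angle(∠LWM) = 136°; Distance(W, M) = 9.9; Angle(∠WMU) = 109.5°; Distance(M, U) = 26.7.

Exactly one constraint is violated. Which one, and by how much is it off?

Distance(M, U) = 26.7 — off by 7.60.

Z = (0.00, 0.00) ✓; ZR at 93.50° ✓; |ZR| = 25.50 ✓; ∠ZRJ = 113.7° ✓; |RJ| = 15.10 ✓; ∠(RJ, JF) = 90.00° ✓; |JF| = 14.90 ✓; ∠JFL = 64.20° ✓; |FL| = 18.90 ✓; ∠(FL, LW) = 90.00° ✓; |LW| = 18.50 ✓; ∠LWM = 136.0° ✓; |WM| = 9.900 ✓; ∠WMU = 109.5° ✓; |MU| = 34.30 ✗.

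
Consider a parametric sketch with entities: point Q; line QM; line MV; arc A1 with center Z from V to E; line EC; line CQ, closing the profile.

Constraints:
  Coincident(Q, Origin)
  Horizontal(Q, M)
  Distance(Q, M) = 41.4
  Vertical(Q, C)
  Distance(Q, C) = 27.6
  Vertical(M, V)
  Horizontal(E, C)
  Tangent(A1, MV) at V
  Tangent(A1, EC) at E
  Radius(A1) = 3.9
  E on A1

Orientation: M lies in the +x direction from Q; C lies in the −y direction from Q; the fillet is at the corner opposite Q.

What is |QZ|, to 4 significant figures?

44.36

Q and C share the same x with |QC| = 27.6 and C on the −y side, so C = (0.000, -27.60). The virtual corner opposite Q is at (41.40, -27.60). Tangency of A1 to MV means the radius ZV is perpendicular to MV and the tangent condition forces ZE to be normal to EC, with radius 3.9, so the center Z sits 3.9 in from both sides at Z = (37.50, -23.70). Then |QZ| = |Z − Q| = 44.36.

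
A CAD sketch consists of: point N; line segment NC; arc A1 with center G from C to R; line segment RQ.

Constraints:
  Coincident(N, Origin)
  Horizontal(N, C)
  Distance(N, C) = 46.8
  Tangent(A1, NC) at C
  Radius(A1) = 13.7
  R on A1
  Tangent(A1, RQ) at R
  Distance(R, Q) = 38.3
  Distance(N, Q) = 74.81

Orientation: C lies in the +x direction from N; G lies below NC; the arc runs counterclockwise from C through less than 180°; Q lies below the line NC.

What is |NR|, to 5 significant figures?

39.835

N is at the origin; NC is horizontal with |NC| = 46.8 and C on the +x side, so C = (46.800, 0.0000). Tangency of A1 to NC means the radius GC is perpendicular to NC, so G = C + (0, -13.7) = (46.800, -13.700). Since GR ⟂ RQ (tangency), |GQ| = √(13.7² + 38.3²) = 40.677 regardless of where R sits on A1. So Q lies on both circle(N, 74.81) and circle(G, 40.677); the below-NC intersection is Q = (51.689, -54.082). R is the foot of the tangent from Q: R = (34.548, -19.831).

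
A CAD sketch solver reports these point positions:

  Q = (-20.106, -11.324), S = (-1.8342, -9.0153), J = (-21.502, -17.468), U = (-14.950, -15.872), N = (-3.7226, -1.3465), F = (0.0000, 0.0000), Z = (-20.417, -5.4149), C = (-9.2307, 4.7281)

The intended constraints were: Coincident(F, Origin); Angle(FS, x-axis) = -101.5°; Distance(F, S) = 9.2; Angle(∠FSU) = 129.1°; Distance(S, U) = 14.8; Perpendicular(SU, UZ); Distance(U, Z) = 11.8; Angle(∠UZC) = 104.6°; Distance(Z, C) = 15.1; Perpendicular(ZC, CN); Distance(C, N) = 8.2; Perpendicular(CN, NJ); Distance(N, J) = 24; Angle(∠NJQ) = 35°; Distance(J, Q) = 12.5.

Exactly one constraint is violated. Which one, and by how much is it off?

Distance(J, Q) = 12.5 — off by 6.20.

F = (0.00, 0.00) ✓; FS at -101.5° ✓; |FS| = 9.200 ✓; ∠FSU = 129.1° ✓; |SU| = 14.80 ✓; ∠(SU, UZ) = 90.00° ✓; |UZ| = 11.80 ✓; ∠UZC = 104.6° ✓; |ZC| = 15.10 ✓; ∠(ZC, CN) = 90.00° ✓; |CN| = 8.200 ✓; ∠(CN, NJ) = 90.00° ✓; |NJ| = 24.00 ✓; ∠NJQ = 35.00° ✓; |JQ| = 6.301 ✗.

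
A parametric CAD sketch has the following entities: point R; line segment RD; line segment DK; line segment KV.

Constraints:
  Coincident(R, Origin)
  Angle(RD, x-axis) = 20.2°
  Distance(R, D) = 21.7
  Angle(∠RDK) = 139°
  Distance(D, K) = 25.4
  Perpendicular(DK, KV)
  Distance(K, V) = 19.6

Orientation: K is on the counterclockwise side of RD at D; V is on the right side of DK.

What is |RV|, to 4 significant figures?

53.76

R is at the origin; RD runs at 20.2° with length 21.7, so D = 21.7·(cos 20.2°, sin 20.2°) = (20.37, 7.493). ∠RDK = 139.0°, so DK runs at 20.2° + (180° − 139.0°) = 61.20° from the x-axis; with |DK| = 25.4, K = D + 25.4·(cos 61.20°, sin 61.20°) = (32.60, 29.75). DK ⟂ KV; with |KV| = 19.6 on the right of DK, V = K + 19.6·(0.8763, -0.4818) = (49.78, 20.31). Then |RV| = |V − R| = 53.76.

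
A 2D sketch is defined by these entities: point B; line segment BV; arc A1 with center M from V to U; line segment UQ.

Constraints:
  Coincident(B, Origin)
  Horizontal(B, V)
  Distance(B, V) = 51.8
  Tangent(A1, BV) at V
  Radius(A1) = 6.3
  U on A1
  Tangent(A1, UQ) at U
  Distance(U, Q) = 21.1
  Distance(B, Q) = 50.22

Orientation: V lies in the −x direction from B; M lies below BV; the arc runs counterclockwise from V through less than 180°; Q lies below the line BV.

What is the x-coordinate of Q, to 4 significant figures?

-42.74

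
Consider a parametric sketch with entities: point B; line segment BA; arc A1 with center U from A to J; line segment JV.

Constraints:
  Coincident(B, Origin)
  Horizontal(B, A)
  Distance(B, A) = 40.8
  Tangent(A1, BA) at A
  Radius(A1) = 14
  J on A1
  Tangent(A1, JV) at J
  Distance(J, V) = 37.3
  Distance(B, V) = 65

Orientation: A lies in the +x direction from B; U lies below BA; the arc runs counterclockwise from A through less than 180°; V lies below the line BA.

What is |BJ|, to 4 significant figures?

32.42

Checks: |UJ| = 14.00 ✓; ∠(UJ, JV) = 90.00° ✓; |JV| = 37.30 ✓; |BV| = 65.00 ✓.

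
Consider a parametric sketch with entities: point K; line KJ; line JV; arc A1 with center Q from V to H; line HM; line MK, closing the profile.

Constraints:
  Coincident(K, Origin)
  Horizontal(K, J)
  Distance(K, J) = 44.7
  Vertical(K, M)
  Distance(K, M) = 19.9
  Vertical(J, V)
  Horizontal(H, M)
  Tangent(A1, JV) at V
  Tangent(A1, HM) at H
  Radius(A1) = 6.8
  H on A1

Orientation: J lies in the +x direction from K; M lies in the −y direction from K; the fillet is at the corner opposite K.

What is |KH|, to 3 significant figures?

42.8

K is at the origin; KJ is horizontal with |KJ| = 44.7 and J on the +x side, so J = (44.7, 0.00). K and M share the same x with |KM| = 19.9 and M on the −y side, so M = (0.00, -19.9). The virtual corner opposite K is at (44.7, -19.9). The tangent condition forces QV to be normal to JV and the tangent condition forces QH to be normal to HM, with radius 6.8, so the center Q sits 6.8 in from both sides at Q = (37.9, -13.1). That places the tangent points at V = (44.7, -13.1) on JV and H = (37.9, -19.9) on HM. Then |KH| = |H − K| = 42.8.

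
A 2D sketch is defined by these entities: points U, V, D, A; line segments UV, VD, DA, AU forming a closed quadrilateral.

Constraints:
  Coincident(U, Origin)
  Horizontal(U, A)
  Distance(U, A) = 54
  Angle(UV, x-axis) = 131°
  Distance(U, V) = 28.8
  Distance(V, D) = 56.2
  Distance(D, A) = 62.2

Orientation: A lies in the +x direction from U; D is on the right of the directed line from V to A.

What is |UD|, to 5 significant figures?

31.138

Checks: |UA| = 54.00 ✓; |UV| = 28.80 ✓; |VD| = 56.20 ✓; |DA| = 62.20 ✓.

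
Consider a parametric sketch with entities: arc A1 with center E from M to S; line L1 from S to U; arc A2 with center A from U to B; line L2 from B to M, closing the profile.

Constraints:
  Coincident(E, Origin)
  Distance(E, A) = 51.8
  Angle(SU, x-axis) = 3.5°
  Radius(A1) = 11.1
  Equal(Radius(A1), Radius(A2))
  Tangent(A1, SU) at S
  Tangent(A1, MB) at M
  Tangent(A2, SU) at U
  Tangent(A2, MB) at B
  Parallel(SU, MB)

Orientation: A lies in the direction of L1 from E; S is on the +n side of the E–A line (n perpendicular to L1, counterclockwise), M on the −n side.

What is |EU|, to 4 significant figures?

52.98

Tangency of A1 to both parallel lines with radius 11.1 puts S and M at E ± 11.1·n: S = (-0.6776, 11.08), M = (0.6776, -11.08). Equal radii place U and B the same way about A: U = A + 11.1·n = (51.03, 14.24), B = A − 11.1·n = (52.38, -7.917). Then |EU| = |U − E| = 52.98.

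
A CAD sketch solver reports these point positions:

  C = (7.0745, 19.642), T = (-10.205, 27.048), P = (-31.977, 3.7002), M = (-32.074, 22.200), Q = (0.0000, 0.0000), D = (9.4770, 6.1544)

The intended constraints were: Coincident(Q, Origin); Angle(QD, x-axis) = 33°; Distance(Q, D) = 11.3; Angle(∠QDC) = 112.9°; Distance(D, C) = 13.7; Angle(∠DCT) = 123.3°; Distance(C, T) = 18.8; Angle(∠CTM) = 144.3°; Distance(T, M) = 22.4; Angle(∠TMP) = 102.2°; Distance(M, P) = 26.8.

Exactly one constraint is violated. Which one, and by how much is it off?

Distance(M, P) = 26.8 — off by 8.30.

Q = (0.00, 0.00) ✓; QD at 33.00° ✓; |QD| = 11.30 ✓; ∠QDC = 112.9° ✓; |DC| = 13.70 ✓; ∠DCT = 123.3° ✓; |CT| = 18.80 ✓; ∠CTM = 144.3° ✓; |TM| = 22.40 ✓; ∠TMP = 102.2° ✓; |MP| = 18.50 ✗.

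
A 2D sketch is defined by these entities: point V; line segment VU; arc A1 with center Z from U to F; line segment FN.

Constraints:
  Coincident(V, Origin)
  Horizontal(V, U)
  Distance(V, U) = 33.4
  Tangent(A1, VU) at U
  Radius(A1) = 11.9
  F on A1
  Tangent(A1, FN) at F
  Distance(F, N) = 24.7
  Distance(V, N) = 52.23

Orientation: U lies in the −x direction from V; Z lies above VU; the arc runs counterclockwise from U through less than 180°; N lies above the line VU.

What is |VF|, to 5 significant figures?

28.774

Checks: |ZF| = 11.90 ✓; ∠(ZF, FN) = 90.00° ✓; |FN| = 24.70 ✓; |VN| = 52.23 ✓.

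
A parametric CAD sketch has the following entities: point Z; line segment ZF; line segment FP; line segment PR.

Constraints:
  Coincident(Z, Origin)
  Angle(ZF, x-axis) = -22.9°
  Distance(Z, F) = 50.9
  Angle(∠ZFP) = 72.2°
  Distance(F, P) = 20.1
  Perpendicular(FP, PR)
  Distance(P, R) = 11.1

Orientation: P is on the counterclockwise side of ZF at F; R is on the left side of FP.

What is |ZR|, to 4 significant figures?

37.64

Z is at the origin; ZF runs at -22.9° with length 50.9, so F = 50.9·(cos -22.9°, sin -22.9°) = (46.89, -19.81). ∠ZFP = 72.2°, so FP runs at -22.9° + (180° − 72.2°) = 84.90° from the x-axis; with |FP| = 20.1, P = F + 20.1·(cos 84.90°, sin 84.90°) = (48.68, 0.2140). FP ⟂ PR; with |PR| = 11.1 on the left of FP, R = P + 11.1·(-0.9960, 0.08889) = (37.62, 1.201). Then |ZR| = |R − Z| = 37.64.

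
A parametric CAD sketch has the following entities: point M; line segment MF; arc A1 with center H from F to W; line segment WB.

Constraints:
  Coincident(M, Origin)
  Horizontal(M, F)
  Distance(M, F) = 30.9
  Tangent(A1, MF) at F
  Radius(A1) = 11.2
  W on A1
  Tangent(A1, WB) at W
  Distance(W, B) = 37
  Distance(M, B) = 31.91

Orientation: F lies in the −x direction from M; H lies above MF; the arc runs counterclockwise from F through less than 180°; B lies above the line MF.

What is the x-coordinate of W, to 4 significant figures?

-22.43

Checks: |HW| = 11.20 ✓; ∠(HW, WB) = 90.00° ✓; |WB| = 37.00 ✓; |MB| = 31.91 ✓.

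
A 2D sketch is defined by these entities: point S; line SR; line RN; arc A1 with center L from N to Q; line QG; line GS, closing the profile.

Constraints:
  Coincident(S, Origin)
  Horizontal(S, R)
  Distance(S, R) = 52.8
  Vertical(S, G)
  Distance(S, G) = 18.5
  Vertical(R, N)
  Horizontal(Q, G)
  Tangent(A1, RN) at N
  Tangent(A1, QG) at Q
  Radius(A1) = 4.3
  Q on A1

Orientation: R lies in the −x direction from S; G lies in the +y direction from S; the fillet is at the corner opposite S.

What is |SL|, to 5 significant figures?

50.536

S is at the origin; S and R share the same y with |SR| = 52.8 and R on the −x side, so R = (-52.800, 0.0000). SG is vertical with |SG| = 18.5 and G on the +y side, so G = (0.0000, 18.500). The virtual corner opposite S is at (-52.800, 18.500). The tangent condition forces LN to be normal to RN and the tangent condition forces LQ to be normal to QG, with radius 4.3, so the center L sits 4.3 in from both sides at L = (-48.500, 14.200). Then |SL| = |L − S| = 50.536.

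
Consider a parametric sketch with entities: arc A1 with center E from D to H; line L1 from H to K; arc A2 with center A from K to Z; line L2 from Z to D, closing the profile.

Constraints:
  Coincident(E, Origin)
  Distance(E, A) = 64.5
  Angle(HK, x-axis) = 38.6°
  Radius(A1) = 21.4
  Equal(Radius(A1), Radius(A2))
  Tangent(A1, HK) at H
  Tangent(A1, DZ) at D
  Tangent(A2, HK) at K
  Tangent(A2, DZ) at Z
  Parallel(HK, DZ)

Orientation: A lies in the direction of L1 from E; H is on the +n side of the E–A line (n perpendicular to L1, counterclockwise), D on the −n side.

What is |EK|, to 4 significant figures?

67.96

The slot axis is L1's direction at 38.6°, so u = (cos 38.6°, sin 38.6°) = (0.7815, 0.6239) and n = (−sin 38.6°, cos 38.6°) = (-0.6239, 0.7815). E is at the origin and A lies 64.5 along u from E, so A = 64.5·u = (50.41, 40.24). Tangency of A1 to both parallel lines with radius 21.4 puts H and D at E ± 21.4·n: H = (-13.35, 16.72), D = (13.35, -16.72). Equal radii place K and Z the same way about A: K = A + 21.4·n = (37.06, 56.96), Z = A − 21.4·n = (63.76, 23.52). Then |EK| = |K − E| = 67.96.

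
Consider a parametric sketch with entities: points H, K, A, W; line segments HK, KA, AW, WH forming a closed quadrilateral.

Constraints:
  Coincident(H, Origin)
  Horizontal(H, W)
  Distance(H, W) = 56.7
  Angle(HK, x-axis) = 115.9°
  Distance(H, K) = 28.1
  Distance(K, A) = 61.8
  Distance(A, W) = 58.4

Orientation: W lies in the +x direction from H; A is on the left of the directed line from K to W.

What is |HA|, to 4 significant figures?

69.75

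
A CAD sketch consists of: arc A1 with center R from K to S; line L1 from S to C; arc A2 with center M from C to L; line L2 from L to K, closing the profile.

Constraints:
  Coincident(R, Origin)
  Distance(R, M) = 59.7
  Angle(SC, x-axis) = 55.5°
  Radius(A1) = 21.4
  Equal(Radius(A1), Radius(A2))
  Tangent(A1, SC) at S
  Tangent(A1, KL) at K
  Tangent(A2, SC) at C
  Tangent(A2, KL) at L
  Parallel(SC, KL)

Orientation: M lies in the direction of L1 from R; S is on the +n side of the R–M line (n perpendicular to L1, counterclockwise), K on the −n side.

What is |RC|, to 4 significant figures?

63.42

The slot axis is L1's direction at 55.5°, so u = (cos 55.5°, sin 55.5°) = (0.5664, 0.8241) and n = (−sin 55.5°, cos 55.5°) = (-0.8241, 0.5664). R is at the origin and M lies 59.7 along u from R, so M = 59.7·u = (33.81, 49.20). Tangency of A1 to both parallel lines with radius 21.4 puts S and K at R ± 21.4·n: S = (-17.64, 12.12), K = (17.64, -12.12). Equal radii place C and L the same way about M: C = M + 21.4·n = (16.18, 61.32), L = M − 21.4·n = (51.45, 37.08). Then |RC| = |C − R| = 63.42.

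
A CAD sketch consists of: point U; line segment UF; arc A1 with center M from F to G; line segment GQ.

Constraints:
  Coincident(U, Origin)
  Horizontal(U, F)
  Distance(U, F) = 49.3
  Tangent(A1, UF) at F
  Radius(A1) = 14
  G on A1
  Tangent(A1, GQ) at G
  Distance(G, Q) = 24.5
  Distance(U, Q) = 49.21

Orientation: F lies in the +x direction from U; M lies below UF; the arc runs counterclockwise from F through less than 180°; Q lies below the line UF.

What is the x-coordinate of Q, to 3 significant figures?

32.7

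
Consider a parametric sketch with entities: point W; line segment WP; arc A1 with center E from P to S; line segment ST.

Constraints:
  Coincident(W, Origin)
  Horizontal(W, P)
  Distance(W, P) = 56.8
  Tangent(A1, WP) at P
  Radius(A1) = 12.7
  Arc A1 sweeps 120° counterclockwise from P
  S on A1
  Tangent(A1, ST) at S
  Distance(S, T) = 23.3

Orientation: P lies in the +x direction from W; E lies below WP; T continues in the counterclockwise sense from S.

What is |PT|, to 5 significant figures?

39.234

W is at the origin; WP is horizontal with |WP| = 56.8 and P on the +x side, so P = (56.800, 0.0000). The tangent condition forces EP to be normal to WP, so E = P + (0, -12.7) = (56.800, -12.700). On A1, P sits at bearing 90° from E; a 120° counterclockwise sweep puts S at bearing 210°, so S = E + 12.7·(cos 210°, sin 210°) = (45.801, -19.050). The tangent condition forces ES to be normal to ST, so ST runs along (−sin 210°, cos 210°); with |ST| = 23.3, T = (57.451, -39.228). Then |PT| = |T − P| = 39.234.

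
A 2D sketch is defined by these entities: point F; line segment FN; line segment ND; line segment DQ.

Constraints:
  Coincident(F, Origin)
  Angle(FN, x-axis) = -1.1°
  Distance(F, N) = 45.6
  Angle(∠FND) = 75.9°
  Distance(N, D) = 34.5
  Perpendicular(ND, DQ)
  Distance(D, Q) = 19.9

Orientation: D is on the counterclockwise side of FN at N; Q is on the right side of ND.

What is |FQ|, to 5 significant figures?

68.259

∠FND = 75.9°, so ND runs at -1.1° + (180° − 75.9°) = 103.00° from the x-axis; with |ND| = 34.5, D = N + 34.5·(cos 103.00°, sin 103.00°) = (37.831, 32.740). The perpendicularity gives DQ at right angles to ND; with |DQ| = 19.9 on the right of ND, Q = D + 19.9·(0.97437, 0.22495) = (57.221, 37.217). Then |FQ| = |Q − F| = 68.259.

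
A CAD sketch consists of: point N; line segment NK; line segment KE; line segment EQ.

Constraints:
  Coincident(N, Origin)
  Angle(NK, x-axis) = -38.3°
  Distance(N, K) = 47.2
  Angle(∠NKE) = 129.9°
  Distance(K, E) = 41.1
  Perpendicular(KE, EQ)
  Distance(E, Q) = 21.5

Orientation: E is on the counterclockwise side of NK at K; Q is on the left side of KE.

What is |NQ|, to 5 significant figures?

72.876

N is at the origin; NK runs at -38.3° with length 47.2, so K = 47.2·(cos -38.3°, sin -38.3°) = (37.041, -29.254). ∠NKE = 129.9°, so KE runs at -38.3° + (180° − 129.9°) = 11.800° from the x-axis; with |KE| = 41.1, E = K + 41.1·(cos 11.800°, sin 11.800°) = (77.273, -20.849). KE ⟂ EQ; with |EQ| = 21.5 on the left of KE, Q = E + 21.5·(-0.20450, 0.97887) = (72.876, 0.19687). Then |NQ| = |Q − N| = 72.876.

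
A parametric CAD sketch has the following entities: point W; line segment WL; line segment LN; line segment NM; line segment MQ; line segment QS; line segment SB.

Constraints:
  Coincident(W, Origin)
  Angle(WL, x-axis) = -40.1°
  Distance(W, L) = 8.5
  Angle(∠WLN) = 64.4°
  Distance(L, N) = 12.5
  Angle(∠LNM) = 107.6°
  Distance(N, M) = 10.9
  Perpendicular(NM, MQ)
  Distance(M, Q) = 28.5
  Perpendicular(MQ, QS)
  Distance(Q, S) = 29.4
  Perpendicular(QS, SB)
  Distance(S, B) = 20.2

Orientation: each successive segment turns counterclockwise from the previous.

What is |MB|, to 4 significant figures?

30.55

W is at the origin; WL runs at -40.1° with length 8.5, so L = (6.502, -5.475). ∠WLN = 64.4° gives LN at 75.50° from the x-axis; with |LN| = 12.5, N = (9.632, 6.627). ∠LNM = 107.6° gives NM at 147.9° from the x-axis; with |NM| = 10.9, M = (0.3980, 12.42). The perpendicularity gives MQ at right angles to NM, so MQ runs at -122.1°; with |MQ| = 28.5, Q = (-14.75, -11.72). MQ is perpendicular to QS, so QS runs at -32.10°; with |QS| = 29.4, S = (10.16, -27.35). The perpendicularity gives SB at right angles to QS, so SB runs at 57.90°; with |SB| = 20.2, B = (20.89, -10.24). Then |MB| = |B − M| = 30.55.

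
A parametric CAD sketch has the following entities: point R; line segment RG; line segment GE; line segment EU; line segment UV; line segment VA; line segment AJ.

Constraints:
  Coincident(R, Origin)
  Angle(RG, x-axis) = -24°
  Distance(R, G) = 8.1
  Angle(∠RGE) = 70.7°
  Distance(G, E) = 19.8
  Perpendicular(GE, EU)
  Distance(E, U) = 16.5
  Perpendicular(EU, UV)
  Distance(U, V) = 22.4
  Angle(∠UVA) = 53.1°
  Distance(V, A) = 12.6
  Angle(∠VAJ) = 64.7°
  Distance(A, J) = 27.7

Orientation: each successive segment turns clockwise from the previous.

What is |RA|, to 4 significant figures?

2.593

The perpendicularity gives UV at right angles to EU, so UV runs at 46.70°; with |UV| = 22.4, V = (-2.825, 9.914). ∠UVA = 53.1° gives VA at -80.20° from the x-axis; with |VA| = 12.6, A = (-0.6808, -2.502). Then |RA| = |A − R| = 2.593.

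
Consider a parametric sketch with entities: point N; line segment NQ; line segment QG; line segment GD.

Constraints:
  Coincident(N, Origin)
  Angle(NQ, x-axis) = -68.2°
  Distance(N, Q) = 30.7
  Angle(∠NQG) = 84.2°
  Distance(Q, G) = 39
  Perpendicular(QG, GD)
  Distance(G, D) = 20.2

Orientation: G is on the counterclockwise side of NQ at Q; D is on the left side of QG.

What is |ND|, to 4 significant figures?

37.36

∠NQG = 84.2°, so QG runs at -68.2° + (180° − 84.2°) = 27.60° from the x-axis; with |QG| = 39.0, G = Q + 39.0·(cos 27.60°, sin 27.60°) = (45.96, -10.44). The perpendicularity gives GD at right angles to QG; with |GD| = 20.2 on the left of QG, D = G + 20.2·(-0.4633, 0.8862) = (36.60, 7.465). Then |ND| = |D − N| = 37.36.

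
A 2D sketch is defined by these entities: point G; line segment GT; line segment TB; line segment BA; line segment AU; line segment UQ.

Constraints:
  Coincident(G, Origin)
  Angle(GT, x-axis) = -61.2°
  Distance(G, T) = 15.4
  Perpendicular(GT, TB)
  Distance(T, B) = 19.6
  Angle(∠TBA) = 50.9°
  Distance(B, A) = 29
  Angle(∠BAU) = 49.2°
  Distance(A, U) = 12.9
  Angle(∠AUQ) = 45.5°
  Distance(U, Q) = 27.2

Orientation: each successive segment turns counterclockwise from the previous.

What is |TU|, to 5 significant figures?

9.8513

G is at the origin; GT runs at -61.2° with length 15.4, so T = (7.4190, -13.495). The perpendicularity gives TB at right angles to GT, so TB runs at 28.800°; with |TB| = 19.6, B = (24.595, -4.0528). ∠TBA = 50.9° gives BA at 157.90° from the x-axis; with |BA| = 29.0, A = (-2.2747, 6.8578). ∠BAU = 49.2° gives AU at -71.300° from the x-axis; with |AU| = 12.9, U = (1.8612, -5.3613). Then |TU| = |U − T| = 9.8513.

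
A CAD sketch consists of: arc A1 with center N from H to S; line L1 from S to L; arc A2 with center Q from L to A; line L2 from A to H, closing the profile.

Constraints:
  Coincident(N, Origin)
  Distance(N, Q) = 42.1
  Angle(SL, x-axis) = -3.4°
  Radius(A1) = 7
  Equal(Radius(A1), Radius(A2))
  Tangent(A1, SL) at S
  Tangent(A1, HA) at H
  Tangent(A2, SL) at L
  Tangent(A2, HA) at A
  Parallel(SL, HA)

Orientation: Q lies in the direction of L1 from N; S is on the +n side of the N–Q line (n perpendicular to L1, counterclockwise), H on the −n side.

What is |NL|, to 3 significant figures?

42.7

The slot axis is L1's direction at -3.4°, so u = (cos -3.4°, sin -3.4°) = (0.998, -0.0593) and n = (−sin -3.4°, cos -3.4°) = (0.0593, 0.998). N is at the origin and Q lies 42.1 along u from N, so Q = 42.1·u = (42.0, -2.50). Tangency of A1 to both parallel lines with radius 7.0 puts S and H at N ± 7.0·n: S = (0.415, 6.99), H = (-0.415, -6.99). Equal radii place L and A the same way about Q: L = Q + 7.0·n = (42.4, 4.49), A = Q − 7.0·n = (41.6, -9.48). Then |NL| = |L − N| = 42.7.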